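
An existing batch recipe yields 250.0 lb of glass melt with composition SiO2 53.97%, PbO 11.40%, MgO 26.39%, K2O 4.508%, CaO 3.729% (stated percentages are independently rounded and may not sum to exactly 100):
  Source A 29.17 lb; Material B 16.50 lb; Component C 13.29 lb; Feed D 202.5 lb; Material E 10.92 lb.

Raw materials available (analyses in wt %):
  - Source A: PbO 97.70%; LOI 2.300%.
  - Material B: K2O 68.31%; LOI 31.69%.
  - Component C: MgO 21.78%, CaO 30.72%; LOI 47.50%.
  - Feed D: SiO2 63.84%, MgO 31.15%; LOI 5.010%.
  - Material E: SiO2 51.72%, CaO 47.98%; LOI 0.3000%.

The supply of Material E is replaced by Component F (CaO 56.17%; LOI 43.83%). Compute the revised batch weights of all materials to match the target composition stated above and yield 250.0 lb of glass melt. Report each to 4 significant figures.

Every computation runs at exact precision through the solve — rounding to four significant digits governs each working value as shown — exactly one rounding is applied to each reported number. The derived quantities are recomputed in full float precision (five oxide percentages, yield, ignition loss, glass mass, totals) from the batch weights at 250.0 lb of glass as quoted within the question or the answer.
Target oxide masses per 250.0 lb glass melt:
  SiO2: 53.97% × 250.0 = 134.9 lb
  PbO: 11.40% × 250.0 = 28.50 lb
  MgO: 26.39% × 250.0 = 65.97 lb
  K2O: 4.508% × 250.0 = 11.27 lb
  CaO: 3.729% × 250.0 = 9.322 lb
Sums-versus-targets review using the reported weights, on the stated basis (sum by sum, the targets are met modulo rounding of the values):
  SiO2: 211.3·0.6384 = 134.9 lb (target 134.9 lb)
  PbO: 29.17·0.9770 = 28.50 lb (target 28.50 lb)
  MgO: 0.6423·0.2178 + 211.3·0.3115 = 65.96 lb (target 65.97 lb)
  K2O: 16.50·0.6831 = 11.27 lb (target 11.27 lb)
  CaO: 0.6423·0.3072 + 16.25·0.5617 = 9.325 lb (target 9.322 lb)
Glass-mass closure: total charge less LOI = 249.9 lb (oxide target masses add up to 250.0 lb; against the stated basis, 250.0 lb — rounding explains the deltas).
Batch grand total — Σ batch = 273.9 lb; loss to ignition Σ batch·LOI = 23.91 lb; as yield: glass ÷ batch → 91.27%.

Revised batch per 250.0 lb glass melt:
  Source A: 29.17 lb
  Material B: 16.50 lb
  Component C: 0.6423 lb
  Feed D: 211.3 lb
  Component F: 16.25 lb
Total batch = 273.9 lb; LOI loss = 23.91 lb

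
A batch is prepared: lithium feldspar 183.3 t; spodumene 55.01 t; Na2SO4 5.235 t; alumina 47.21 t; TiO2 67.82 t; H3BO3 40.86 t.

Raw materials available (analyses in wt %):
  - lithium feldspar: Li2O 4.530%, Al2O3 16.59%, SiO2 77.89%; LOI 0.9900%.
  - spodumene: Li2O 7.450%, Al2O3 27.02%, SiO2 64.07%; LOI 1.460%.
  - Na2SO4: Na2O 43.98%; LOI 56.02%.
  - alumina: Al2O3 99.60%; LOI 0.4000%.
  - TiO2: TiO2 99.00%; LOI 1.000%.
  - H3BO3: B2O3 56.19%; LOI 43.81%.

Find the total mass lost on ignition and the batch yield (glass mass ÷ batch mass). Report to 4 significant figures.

Exact precision is maintained in every operation — working values are shown (rounded to four significant figures) on the page. Every reported result undergoes a single rounding. All derived quantities, which include yield, six oxide percentages, ignition loss, the totals, net glass mass, are re-derived at full float precision, as written in either problem or answer, from the weighed amounts for 375.1 t of glass.
Loss on ignition, line by line:
  lithium feldspar: 183.3 × 0.009900 = 1.815 t
  spodumene: 55.01 × 0.01460 = 0.8031 t
  Na2SO4: 5.235 × 0.5602 = 2.933 t
  alumina: 47.21 × 0.004000 = 0.1888 t
  TiO2: 67.82 × 0.01000 = 0.6782 t
  H3BO3: 40.86 × 0.4381 = 17.90 t
Total LOI = 24.32 t
Glass = batch − LOI = 399.4 − 24.32 = 375.1 t

LOI loss = 24.32 t; glass = 375.1 t; yield = 93.91%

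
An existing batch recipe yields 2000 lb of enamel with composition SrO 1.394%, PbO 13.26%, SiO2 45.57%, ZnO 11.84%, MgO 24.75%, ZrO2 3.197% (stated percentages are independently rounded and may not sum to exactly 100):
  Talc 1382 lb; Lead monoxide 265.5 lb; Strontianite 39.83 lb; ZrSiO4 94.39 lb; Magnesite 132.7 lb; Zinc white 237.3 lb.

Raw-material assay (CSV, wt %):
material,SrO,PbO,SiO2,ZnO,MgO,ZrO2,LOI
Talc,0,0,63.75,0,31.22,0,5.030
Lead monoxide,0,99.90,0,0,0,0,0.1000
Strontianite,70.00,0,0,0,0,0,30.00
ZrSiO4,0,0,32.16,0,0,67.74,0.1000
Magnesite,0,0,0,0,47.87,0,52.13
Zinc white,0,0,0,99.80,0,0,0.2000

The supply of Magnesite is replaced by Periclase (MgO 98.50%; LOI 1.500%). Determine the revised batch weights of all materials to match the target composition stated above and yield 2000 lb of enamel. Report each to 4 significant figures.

The intermediate values are printed rounded off to 4 significant figures alongside each step. All internal work runs at exact precision from start to finish — a single rounding completes each reported result; derived quantities, including the yield, glass mass, totals, six oxide percentages, ignition loss, are recomputed from the batch weights at 2000 lb of glass at exact precision as written in the problem or answer text.
Oxide-by-oxide targets in 2000 lb enamel:
  SrO: 1.394% × 2000 = 27.88 lb
  PbO: 13.26% × 2000 = 265.2 lb
  SiO2: 45.57% × 2000 = 911.4 lb
  ZnO: 11.84% × 2000 = 236.8 lb
  MgO: 24.75% × 2000 = 495.0 lb
  ZrO2: 3.197% × 2000 = 63.94 lb
Mass-balance tally per oxide with the batch weights as given, for the quoted basis mass (each sum matches its target mass exact up to rounding of places):
  SrO: 39.83·0.7000 = 27.88 lb (target 27.88 lb)
  PbO: 265.5·0.9990 = 265.2 lb (target 265.2 lb)
  SiO2: 1382·0.6375 + 94.39·0.3216 = 911.4 lb (target 911.4 lb)
  ZnO: 237.3·0.9980 = 236.8 lb (target 236.8 lb)
  MgO: 1382·0.3122 + 64.50·0.9850 = 495.0 lb (target 495.0 lb)
  ZrO2: 94.39·0.6774 = 63.94 lb (target 63.94 lb)
Glass mass check: the batch minus its LOI: 2000 lb (the Σ of target masses is 2000 lb; the stated basis being 2000 lb — any gap is answer rounding).
Total batch = Σ batch = 2084 lb; ignition loss, Σ(batch × LOI) = 83.27 lb; yield = glass ÷ total batch = 96.00%.

Revised batch per 2000 lb enamel:
  Talc: 1382 lb
  Lead monoxide: 265.5 lb
  Strontianite: 39.83 lb
  ZrSiO4: 94.39 lb
  Periclase: 64.50 lb
  Zinc white: 237.3 lb
Total batch = 2084 lb; LOI loss = 83.27 lb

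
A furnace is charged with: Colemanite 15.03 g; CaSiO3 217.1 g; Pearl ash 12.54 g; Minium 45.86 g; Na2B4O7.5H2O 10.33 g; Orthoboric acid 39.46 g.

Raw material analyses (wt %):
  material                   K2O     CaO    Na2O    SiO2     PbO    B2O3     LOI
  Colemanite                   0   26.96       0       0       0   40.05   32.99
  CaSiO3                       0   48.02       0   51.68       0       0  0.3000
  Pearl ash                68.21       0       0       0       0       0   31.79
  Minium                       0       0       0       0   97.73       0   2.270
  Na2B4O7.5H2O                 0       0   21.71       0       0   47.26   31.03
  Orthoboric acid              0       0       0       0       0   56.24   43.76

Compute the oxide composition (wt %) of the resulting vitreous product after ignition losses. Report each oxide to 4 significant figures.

Glass mass = 309.2 g (batch 340.3 − LOI 31.11).
Composition: K2O 2.766%, CaO 35.03%, Na2O 0.7253%, SiO2 36.29%, PbO 14.49%, B2O3 10.70%

In-progress results are displayed with 4-significant-digit rounding when written out. All internal work carries exact precision from first step to last — exactly one rounding is applied to every reported result; the derived quantities are rebuilt at full float precision (the totals, the six compositions, the yield, glass mass, ignition loss) from the batch weights on 309.2 g of glass as given in either problem or answer.
Delivered oxide masses:
  K2O: 12.54·0.6821 = 8.554 g
  CaO: 15.03·0.2696 + 217.1·0.4802 = 108.3 g
  Na2O: 10.33·0.2171 = 2.243 g
  SiO2: 217.1·0.5168 = 112.2 g
  PbO: 45.86·0.9773 = 44.82 g
  B2O3: 15.03·0.4005 + 10.33·0.4726 + 39.46·0.5624 = 33.09 g
LOI: 15.03·0.3299 + 217.1·0.003000 + 12.54·0.3179 + 45.86·0.02270 + 10.33·0.3103 + 39.46·0.4376 = 31.11 g
batch − LOI leaves glass = 340.3 − 31.11 = 309.2 g (equal to the oxide-mass sum)
percent by weight: oxide/glass ×100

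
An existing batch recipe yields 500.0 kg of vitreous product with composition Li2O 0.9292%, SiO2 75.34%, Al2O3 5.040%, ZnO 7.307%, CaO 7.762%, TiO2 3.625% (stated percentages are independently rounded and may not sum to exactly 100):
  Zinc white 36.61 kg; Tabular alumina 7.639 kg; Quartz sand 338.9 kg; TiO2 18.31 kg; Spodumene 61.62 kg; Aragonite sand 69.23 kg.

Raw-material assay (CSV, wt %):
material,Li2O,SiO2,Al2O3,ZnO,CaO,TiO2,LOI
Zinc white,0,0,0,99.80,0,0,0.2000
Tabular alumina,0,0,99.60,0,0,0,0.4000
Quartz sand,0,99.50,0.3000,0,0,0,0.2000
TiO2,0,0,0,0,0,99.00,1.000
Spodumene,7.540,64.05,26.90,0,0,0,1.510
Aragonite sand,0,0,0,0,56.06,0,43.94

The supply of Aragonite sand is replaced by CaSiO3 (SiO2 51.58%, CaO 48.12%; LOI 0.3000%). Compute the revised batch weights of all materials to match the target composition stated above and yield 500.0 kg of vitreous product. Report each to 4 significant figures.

The intermediate values are printed, rounded to four significant digits, in the working — each numeric step holds full precision from first step to last; each reported number takes exactly one rounding — the derived quantities, including ignition loss, yield, net glass mass, totals, the six compositions, are carried starting from the weights at 500.0 kg of glass in exact precision as quoted within the problem or answer text.
Per-oxide target masses for 500.0 kg vitreous product:
  Li2O: 0.9292% × 500.0 = 4.646 kg
  SiO2: 75.34% × 500.0 = 376.7 kg
  Al2O3: 5.040% × 500.0 = 25.20 kg
  ZnO: 7.307% × 500.0 = 36.53 kg
  CaO: 7.762% × 500.0 = 38.81 kg
  TiO2: 3.625% × 500.0 = 18.12 kg
Oxide-by-oxide audit applying the batch weights above, under the basis named above (sum by sum, the targets are met inside rounding margins):
  Li2O: 61.62·0.07540 = 4.646 kg (target 4.646 kg)
  SiO2: 297.1·0.9950 + 61.62·0.6405 + 80.65·0.5158 = 376.7 kg (target 376.7 kg)
  Al2O3: 7.764·0.9960 + 297.1·0.003000 + 61.62·0.2690 = 25.20 kg (target 25.20 kg)
  ZnO: 36.61·0.9980 = 36.54 kg (target 36.53 kg)
  CaO: 80.65·0.4812 = 38.81 kg (target 38.81 kg)
  TiO2: 18.31·0.9900 = 18.13 kg (target 18.12 kg)
The glass-mass cross-check: whole batch net of LOI = 500.0 kg (the targets, summed, come to 500.0 kg; versus the stated basis of 500.0 kg — deltas are rounding alone).
Whole-batch sum: Σ batch = 502.1 kg; LOI loss = Σ batch·LOI = 2.054 kg; yield: glass divided by total = 99.59%.

Revised batch per 500.0 kg vitreous product:
  Zinc white: 36.61 kg
  Tabular alumina: 7.764 kg
  Quartz sand: 297.1 kg
  TiO2: 18.31 kg
  Spodumene: 61.62 kg
  CaSiO3: 80.65 kg
Total batch = 502.1 kg; LOI loss = 2.054 kg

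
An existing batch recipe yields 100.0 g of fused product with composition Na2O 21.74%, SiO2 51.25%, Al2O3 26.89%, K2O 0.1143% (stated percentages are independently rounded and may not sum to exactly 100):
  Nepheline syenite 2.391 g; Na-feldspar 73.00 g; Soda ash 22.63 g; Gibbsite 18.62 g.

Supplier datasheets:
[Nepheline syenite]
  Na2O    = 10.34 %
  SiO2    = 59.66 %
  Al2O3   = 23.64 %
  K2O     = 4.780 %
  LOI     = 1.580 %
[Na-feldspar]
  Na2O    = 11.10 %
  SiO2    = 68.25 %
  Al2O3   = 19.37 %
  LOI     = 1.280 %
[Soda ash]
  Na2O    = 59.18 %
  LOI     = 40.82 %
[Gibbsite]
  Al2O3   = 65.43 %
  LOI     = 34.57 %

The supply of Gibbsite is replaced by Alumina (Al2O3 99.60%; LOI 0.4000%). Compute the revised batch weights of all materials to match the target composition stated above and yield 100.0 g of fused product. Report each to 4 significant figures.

Revised batch per 100.0 g fused product:
  Nepheline syenite: 2.391 g
  Na-feldspar: 73.00 g
  Soda ash: 22.63 g
  Alumina: 12.23 g
Total batch = 110.3 g; LOI loss = 10.26 g

Mid-chain values appear, with 4-significant-figure rounding, when written out; all internal work carries exact precision through every step; every reported number carries a single rounding. Derived quantities are computed at full precision (LOI, the yield, totals, net glass mass, the four compositions) starting from the weights on 100.0 g of glass, precisely as stated by question or answer.
Oxide-by-oxide targets in 100.0 g fused product:
  Na2O: 21.74% × 100.0 = 21.74 g
  SiO2: 51.25% × 100.0 = 51.25 g
  Al2O3: 26.89% × 100.0 = 26.89 g
  K2O: 0.1143% × 100.0 = 0.1143 g
Checking each oxide sum on the weights just shown, relative to the basis at hand (summed amounts equal target values modulo rounding of the values):
  Na2O: 2.391·0.1034 + 73.00·0.1110 + 22.63·0.5918 = 21.74 g (target 21.74 g)
  SiO2: 2.391·0.5966 + 73.00·0.6825 = 51.25 g (target 51.25 g)
  Al2O3: 2.391·0.2364 + 73.00·0.1937 + 12.23·0.9960 = 26.89 g (target 26.89 g)
  K2O: 2.391·0.04780 = 0.1143 g (target 0.1143 g)
Glass-mass bookkeeping: the batch minus its LOI: 99.99 g (per-oxide target masses sum to 99.99 g; with the basis standing at 100.0 g — any gap is answer rounding).
Total batch = Σ batch = 110.3 g; LOI loss = Σ batch·LOI = 10.26 g; yield, glass over the total, = 90.70%.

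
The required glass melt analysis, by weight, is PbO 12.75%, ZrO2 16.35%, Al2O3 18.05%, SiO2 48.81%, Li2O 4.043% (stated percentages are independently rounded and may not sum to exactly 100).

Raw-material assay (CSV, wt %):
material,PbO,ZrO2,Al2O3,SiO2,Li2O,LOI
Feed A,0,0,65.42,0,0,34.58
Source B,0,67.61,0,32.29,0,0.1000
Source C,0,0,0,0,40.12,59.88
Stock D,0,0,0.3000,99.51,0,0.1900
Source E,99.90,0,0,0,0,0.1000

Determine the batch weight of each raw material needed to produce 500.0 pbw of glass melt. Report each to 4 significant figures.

Batch per 500.0 pbw glass melt:
  Feed A: 137.0 pbw
  Source B: 120.9 pbw
  Source C: 50.39 pbw
  Stock D: 206.0 pbw
  Source E: 63.81 pbw
Total batch = 578.1 pbw; LOI loss = 78.12 pbw; yield = 86.49%

Each numeric step keeps full float precision throughout; values along the way appear, with 4-significant-figure rounding, as written. Each reported value is rounded just once; the derived quantities (the five compositions, net glass mass, the yield, ignition loss, totals) are rebuilt in full precision using the weight values for 500.0 pbw of glass, exactly as shown in problem or answer.
Oxide-by-oxide targets in 500.0 pbw glass melt:
  PbO: 12.75% × 500.0 = 63.75 pbw
  ZrO2: 16.35% × 500.0 = 81.75 pbw
  Al2O3: 18.05% × 500.0 = 90.25 pbw
  SiO2: 48.81% × 500.0 = 244.0 pbw
  Li2O: 4.043% × 500.0 = 20.22 pbw
Mass-balance tally per oxide applying the batch weights above, per the basis as stated (sums match the target masses once rounding is allowed for):
  PbO: 63.81·0.9990 = 63.75 pbw (target 63.75 pbw)
  ZrO2: 120.9·0.6761 = 81.74 pbw (target 81.75 pbw)
  Al2O3: 137.0·0.6542 + 206.0·0.003000 = 90.24 pbw (target 90.25 pbw)
  SiO2: 120.9·0.3229 + 206.0·0.9951 = 244.0 pbw (target 244.0 pbw)
  Li2O: 50.39·0.4012 = 20.22 pbw (target 20.22 pbw)
Auditing the glass mass value: total batch − LOI = 500.0 pbw (per-oxide target masses sum to 500.0 pbw; basis as stated: 500.0 pbw — any gap is answer rounding).
Adding the batch up: Σ batch = 578.1 pbw; loss to ignition Σ batch·LOI = 78.12 pbw; yield: glass divided by total = 86.49%.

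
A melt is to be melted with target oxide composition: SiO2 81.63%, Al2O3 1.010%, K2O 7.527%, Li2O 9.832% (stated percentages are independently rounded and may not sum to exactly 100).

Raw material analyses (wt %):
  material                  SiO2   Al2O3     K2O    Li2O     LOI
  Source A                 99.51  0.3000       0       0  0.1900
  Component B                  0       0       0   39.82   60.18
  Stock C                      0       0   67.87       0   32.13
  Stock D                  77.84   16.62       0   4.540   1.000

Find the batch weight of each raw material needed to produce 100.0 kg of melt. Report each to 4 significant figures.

Batch per 100.0 kg melt:
  Source A: 78.39 kg
  Component B: 24.16 kg
  Stock C: 11.09 kg
  Stock D: 4.662 kg
Total batch = 118.3 kg; LOI loss = 18.30 kg; yield = 84.53%

The intermediate values are shown, rounded to 4 significant figures, at each printed step. Exact precision is held in all steps — each reported value carries a single rounding; derived quantities are recomputed from the weighed amounts per 100.0 kg of glass at full precision (the totals, the four compositions, yield, net glass mass, ignition loss) as they appear in the problem or the answer.
Oxide mass targets, per 100.0 kg melt:
  SiO2: 81.63% × 100.0 = 81.63 kg
  Al2O3: 1.010% × 100.0 = 1.010 kg
  K2O: 7.527% × 100.0 = 7.527 kg
  Li2O: 9.832% × 100.0 = 9.832 kg
Oxide-by-oxide audit applying the batch weights above, versus the basis set out (delivered sums recover each target net of answer rounding effects):
  SiO2: 78.39·0.9951 + 4.662·0.7784 = 81.63 kg (target 81.63 kg)
  Al2O3: 78.39·0.003000 + 4.662·0.1662 = 1.010 kg (target 1.010 kg)
  K2O: 11.09·0.6787 = 7.527 kg (target 7.527 kg)
  Li2O: 24.16·0.3982 + 4.662·0.04540 = 9.832 kg (target 9.832 kg)
Auditing the glass mass value: net batch after ignition = 100.0 kg (targets for the oxides total 100.0 kg; versus the stated basis of 100.0 kg — gaps are rounding artifacts).
Batch total: Σ batch = 118.3 kg; Σ batch·LOI gives LOI loss = 18.30 kg; glass ÷ batch gives a yield of 84.53%.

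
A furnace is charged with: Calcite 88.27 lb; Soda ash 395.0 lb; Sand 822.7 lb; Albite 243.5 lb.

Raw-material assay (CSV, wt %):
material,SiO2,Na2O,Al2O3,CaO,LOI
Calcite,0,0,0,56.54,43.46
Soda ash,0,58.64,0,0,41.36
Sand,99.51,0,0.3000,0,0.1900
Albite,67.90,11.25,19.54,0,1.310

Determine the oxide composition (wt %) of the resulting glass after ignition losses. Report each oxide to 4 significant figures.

The working math holds exact precision at each step — working values are printed, rounded to 4 significant digits, between the steps — every reported figure is rounded exactly once. Derived quantities, which include net glass mass, ignition loss, four oxide percentages, totals, yield, are recomputed at exact precision, as quoted within problem or answer, starting from the weights at 1343 lb of glass.
Mass of each oxide from the mix:
  SiO2: 822.7·0.9951 + 243.5·0.6790 = 984.0 lb
  Na2O: 395.0·0.5864 + 243.5·0.1125 = 259.0 lb
  Al2O3: 822.7·0.003000 + 243.5·0.1954 = 50.05 lb
  CaO: 88.27·0.5654 = 49.91 lb
LOI: 88.27·0.4346 + 395.0·0.4136 + 822.7·0.001900 + 243.5·0.01310 = 206.5 lb
batch − LOI leaves glass = 1549 − 206.5 = 1343 lb (matching Σ of the oxides)
percent share: oxide ÷ glass, ×100

Glass mass = 1343 lb (batch 1549 − LOI 206.5).
Composition: SiO2 73.27%, Na2O 19.29%, Al2O3 3.727%, CaO 3.716%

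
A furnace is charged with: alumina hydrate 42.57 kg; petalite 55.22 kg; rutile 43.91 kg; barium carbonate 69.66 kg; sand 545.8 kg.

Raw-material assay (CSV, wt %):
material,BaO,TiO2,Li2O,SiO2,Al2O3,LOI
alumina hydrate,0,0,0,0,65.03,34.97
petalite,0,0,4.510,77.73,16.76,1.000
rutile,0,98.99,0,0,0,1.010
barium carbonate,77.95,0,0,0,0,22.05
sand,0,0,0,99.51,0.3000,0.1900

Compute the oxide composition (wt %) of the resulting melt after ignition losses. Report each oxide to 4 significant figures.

Rounding to four significant digits applies to every mid-chain value as displayed — the working math runs at full float precision from start to finish; each reported result receives exactly one rounding. The derived quantities (net glass mass, the yield, the five compositions, LOI, totals) are recomputed at full precision starting from the weights at 724.9 kg of glass as set out in either problem or answer.
Mass of each oxide from the mix:
  BaO: 69.66·0.7795 = 54.30 kg
  TiO2: 43.91·0.9899 = 43.47 kg
  Li2O: 55.22·0.04510 = 2.490 kg
  SiO2: 55.22·0.7773 + 545.8·0.9951 = 586.0 kg
  Al2O3: 42.57·0.6503 + 55.22·0.1676 + 545.8·0.003000 = 38.58 kg
LOI: 42.57·0.3497 + 55.22·0.01000 + 43.91·0.01010 + 69.66·0.2205 + 545.8·0.001900 = 32.28 kg
batch − LOI leaves glass = 757.2 − 32.28 = 724.9 kg (equal to the oxide-mass sum)
each oxide over glass, ×100, is wt %

Glass mass = 724.9 kg (batch 757.2 − LOI 32.28).
Composition: BaO 7.491%, TiO2 5.996%, Li2O 0.3436%, SiO2 80.85%, Al2O3 5.322%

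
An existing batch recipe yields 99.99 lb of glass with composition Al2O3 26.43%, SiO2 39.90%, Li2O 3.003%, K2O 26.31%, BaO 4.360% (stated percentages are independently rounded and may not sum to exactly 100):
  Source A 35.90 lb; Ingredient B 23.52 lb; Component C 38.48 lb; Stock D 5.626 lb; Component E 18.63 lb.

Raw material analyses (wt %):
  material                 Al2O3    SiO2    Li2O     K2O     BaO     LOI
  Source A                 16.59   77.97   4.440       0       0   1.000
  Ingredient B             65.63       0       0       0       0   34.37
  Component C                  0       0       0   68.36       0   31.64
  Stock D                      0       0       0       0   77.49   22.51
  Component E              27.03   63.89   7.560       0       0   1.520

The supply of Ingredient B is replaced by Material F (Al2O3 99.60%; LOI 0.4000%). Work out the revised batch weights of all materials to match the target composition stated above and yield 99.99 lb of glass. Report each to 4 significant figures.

Revised batch per 99.99 lb glass:
  Source A: 35.90 lb
  Material F: 15.50 lb
  Component C: 38.48 lb
  Stock D: 5.626 lb
  Component E: 18.63 lb
Total batch = 114.1 lb; LOI loss = 14.15 lb

In-progress results are printed, with 4-significant-figure rounding, between the steps — every computation runs at exact precision at each step; each reported value includes exactly one rounding. The derived quantities (LOI, glass mass, the five compositions, the yield, the totals) are re-derived from the weighed amounts at 99.99 lb of glass at full precision precisely as stated by the problem or answer text.
Target oxide masses per 99.99 lb glass:
  Al2O3: 26.43% × 99.99 = 26.43 lb
  SiO2: 39.90% × 99.99 = 39.90 lb
  Li2O: 3.003% × 99.99 = 3.003 lb
  K2O: 26.31% × 99.99 = 26.31 lb
  BaO: 4.360% × 99.99 = 4.360 lb
Balance tally, oxide-wise, working from each reported weight, for the quoted basis mass (sum by sum, the targets are met net of answer rounding effects):
  Al2O3: 35.90·0.1659 + 15.50·0.9960 + 18.63·0.2703 = 26.43 lb (target 26.43 lb)
  SiO2: 35.90·0.7797 + 18.63·0.6389 = 39.89 lb (target 39.90 lb)
  Li2O: 35.90·0.04440 + 18.63·0.07560 = 3.002 lb (target 3.003 lb)
  K2O: 38.48·0.6836 = 26.30 lb (target 26.31 lb)
  BaO: 5.626·0.7749 = 4.360 lb (target 4.360 lb)
Glass-mass sanity pass: batch Σ − ignition loss = 99.99 lb (oxide target masses add up to 99.99 lb; basis as stated: 99.99 lb — deltas are rounding alone).
Total batch = Σ batch = 114.1 lb; loss to ignition Σ batch·LOI = 14.15 lb; glass ÷ batch gives a yield of 87.61%.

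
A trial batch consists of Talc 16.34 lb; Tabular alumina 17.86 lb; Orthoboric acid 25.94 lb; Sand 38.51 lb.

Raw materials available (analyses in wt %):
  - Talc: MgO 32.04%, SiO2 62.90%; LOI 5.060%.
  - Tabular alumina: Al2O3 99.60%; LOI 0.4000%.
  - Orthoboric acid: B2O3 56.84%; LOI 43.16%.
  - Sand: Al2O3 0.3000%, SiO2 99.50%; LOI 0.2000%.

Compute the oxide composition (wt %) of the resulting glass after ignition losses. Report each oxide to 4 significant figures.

The working math carries full float precision all the way through. The intermediate values are shown (rounded to 4 significant figures) as written. A single rounding completes every reported number. The derived quantities (net glass mass, totals, LOI, the four compositions, yield) are re-derived in exact precision using the weight values for 86.48 lb of glass, exactly as printed in the problem or the answer.
Per-oxide mass from batch:
  Al2O3: 17.86·0.9960 + 38.51·0.003000 = 17.90 lb
  MgO: 16.34·0.3204 = 5.235 lb
  SiO2: 16.34·0.6290 + 38.51·0.9950 = 48.60 lb
  B2O3: 25.94·0.5684 = 14.74 lb
LOI: 16.34·0.05060 + 17.86·0.004000 + 25.94·0.4316 + 38.51·0.002000 = 12.17 lb
batch − LOI leaves glass = 98.65 − 12.17 = 86.48 lb (matching Σ of the oxides)
each oxide over glass, ×100, is wt %

Glass mass = 86.48 lb (batch 98.65 − LOI 12.17).
Composition: Al2O3 20.70%, MgO 6.054%, SiO2 56.19%, B2O3 17.05%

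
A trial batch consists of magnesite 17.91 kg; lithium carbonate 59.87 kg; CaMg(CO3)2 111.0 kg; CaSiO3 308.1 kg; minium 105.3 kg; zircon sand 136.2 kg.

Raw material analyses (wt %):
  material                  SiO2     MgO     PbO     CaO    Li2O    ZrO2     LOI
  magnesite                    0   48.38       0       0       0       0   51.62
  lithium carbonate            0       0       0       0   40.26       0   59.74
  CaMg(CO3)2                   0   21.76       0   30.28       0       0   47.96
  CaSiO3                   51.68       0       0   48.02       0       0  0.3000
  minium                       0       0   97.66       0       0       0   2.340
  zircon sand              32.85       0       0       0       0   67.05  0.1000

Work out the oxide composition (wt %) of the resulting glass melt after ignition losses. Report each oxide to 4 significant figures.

Glass mass = 636.6 kg (batch 738.4 − LOI 101.8).
Composition: SiO2 32.04%, MgO 5.155%, PbO 16.15%, CaO 28.52%, Li2O 3.786%, ZrO2 14.35%

Mid-chain values are shown, rounded to 4 significant digits, across the worked steps; all internal work holds exact precision in all steps — each reported value is rounded only once; all derived quantities (net glass mass, six oxide percentages, yield, the totals, ignition loss) are rebuilt using the weight values per 636.6 kg of glass in full precision as set out in question or answer.
Oxide-by-oxide delivered mass:
  SiO2: 308.1·0.5168 + 136.2·0.3285 = 204.0 kg
  MgO: 17.91·0.4838 + 111.0·0.2176 = 32.82 kg
  PbO: 105.3·0.9766 = 102.8 kg
  CaO: 111.0·0.3028 + 308.1·0.4802 = 181.6 kg
  Li2O: 59.87·0.4026 = 24.10 kg
  ZrO2: 136.2·0.6705 = 91.32 kg
LOI: 17.91·0.5162 + 59.87·0.5974 + 111.0·0.4796 + 308.1·0.003000 + 105.3·0.02340 + 136.2·0.001000 = 101.8 kg
Resulting glass, batch − LOI: 738.4 − 101.8 = 636.6 kg (the oxide masses sum to this)
wt % = oxide mass / glass mass × 100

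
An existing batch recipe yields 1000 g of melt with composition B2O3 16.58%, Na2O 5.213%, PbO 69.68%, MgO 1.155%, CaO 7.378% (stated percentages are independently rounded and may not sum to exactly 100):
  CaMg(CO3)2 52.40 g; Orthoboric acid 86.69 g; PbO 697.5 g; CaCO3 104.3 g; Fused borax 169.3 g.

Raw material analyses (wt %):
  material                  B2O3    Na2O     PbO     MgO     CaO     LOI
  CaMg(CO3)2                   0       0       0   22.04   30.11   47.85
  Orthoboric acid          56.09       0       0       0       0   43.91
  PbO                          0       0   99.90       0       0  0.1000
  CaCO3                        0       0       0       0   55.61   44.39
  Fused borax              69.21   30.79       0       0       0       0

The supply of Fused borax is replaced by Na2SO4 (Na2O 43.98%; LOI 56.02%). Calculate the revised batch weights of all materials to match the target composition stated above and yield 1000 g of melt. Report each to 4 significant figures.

Revised batch per 1000 g melt:
  CaMg(CO3)2: 52.40 g
  Orthoboric acid: 295.6 g
  PbO: 697.5 g
  CaCO3: 104.3 g
  Na2SO4: 118.5 g
Total batch = 1268 g; LOI loss = 268.3 g

Intermediates are shown, rounded to 4 significant digits, between the steps; all internal work maintains full float precision in every operation; each reported result takes a single rounding — derived quantities are computed at full float precision (the totals, five oxide percentages, yield, ignition loss, glass mass) from the batch weights at 1000 g of glass as given in the problem or the answer.
Target oxide masses per 1000 g melt:
  B2O3: 16.58% × 1000 = 165.8 g
  Na2O: 5.213% × 1000 = 52.13 g
  PbO: 69.68% × 1000 = 696.8 g
  MgO: 1.155% × 1000 = 11.55 g
  CaO: 7.378% × 1000 = 73.78 g
Verifying the oxide balance per the reported batch figures, per the basis as stated (summed amounts equal target values once rounding is allowed for):
  B2O3: 295.6·0.5609 = 165.8 g (target 165.8 g)
  Na2O: 118.5·0.4398 = 52.12 g (target 52.13 g)
  PbO: 697.5·0.9990 = 696.8 g (target 696.8 g)
  MgO: 52.40·0.2204 = 11.55 g (target 11.55 g)
  CaO: 52.40·0.3011 + 104.3·0.5561 = 73.78 g (target 73.78 g)
Glass-mass sanity pass: batch total minus LOI = 1000 g (oxide target masses add up to 1000 g; with the basis standing at 1000 g — rounding explains the deltas).
Whole-batch sum: Σ batch = 1268 g; the LOI term Σ batch·LOI equals 268.3 g; glass ÷ batch gives a yield of 78.85%.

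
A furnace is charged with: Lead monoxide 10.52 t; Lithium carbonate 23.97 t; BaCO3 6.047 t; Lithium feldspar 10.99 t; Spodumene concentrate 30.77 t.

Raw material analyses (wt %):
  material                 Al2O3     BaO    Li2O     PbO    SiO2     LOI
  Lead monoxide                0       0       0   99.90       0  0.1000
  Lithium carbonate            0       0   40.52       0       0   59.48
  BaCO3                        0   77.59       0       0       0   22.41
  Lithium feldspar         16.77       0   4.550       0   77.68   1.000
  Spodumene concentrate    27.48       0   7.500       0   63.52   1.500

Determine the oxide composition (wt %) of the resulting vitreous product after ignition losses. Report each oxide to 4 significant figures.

Glass mass = 66.10 t (batch 82.30 − LOI 16.19).
Composition: Al2O3 15.58%, BaO 7.098%, Li2O 18.94%, PbO 15.90%, SiO2 42.48%

Exact precision is held at every stage. Mid-chain values are shown rounded to four significant figures in the working — every reported figure takes exactly one rounding; all derived quantities, including the yield, five oxide percentages, glass mass, totals, LOI, are carried from the batch weights for 66.10 t of glass at full float precision as quoted within the question or the answer.
Mass of each oxide from the mix:
  Al2O3: 10.99·0.1677 + 30.77·0.2748 = 10.30 t
  BaO: 6.047·0.7759 = 4.692 t
  Li2O: 23.97·0.4052 + 10.99·0.04550 + 30.77·0.07500 = 12.52 t
  PbO: 10.52·0.9990 = 10.51 t
  SiO2: 10.99·0.7768 + 30.77·0.6352 = 28.08 t
LOI: 10.52·0.001000 + 23.97·0.5948 + 6.047·0.2241 + 10.99·0.01000 + 30.77·0.01500 = 16.19 t
Glass = total batch minus LOI = 82.30 − 16.19 = 66.10 t (consistent with Σ oxide mass)
wt % = oxide mass / glass mass × 100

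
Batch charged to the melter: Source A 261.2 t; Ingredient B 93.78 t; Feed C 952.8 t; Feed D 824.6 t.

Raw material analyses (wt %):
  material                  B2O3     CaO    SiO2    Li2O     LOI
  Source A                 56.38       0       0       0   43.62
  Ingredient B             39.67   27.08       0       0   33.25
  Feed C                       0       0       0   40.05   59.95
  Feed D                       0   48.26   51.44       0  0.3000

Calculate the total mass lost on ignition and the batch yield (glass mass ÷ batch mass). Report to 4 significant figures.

In-progress results appear, rounded to 4 significant digits, as written; the whole derivation runs at full float precision in all steps. Every reported result receives exactly one rounding; the derived quantities, which include totals, ignition loss, yield, four oxide percentages, glass mass, are recomputed at full float precision, as set out in problem or answer, from the batch weights at 1414 t of glass.
Material-by-material LOI:
  Source A: 261.2 × 0.4362 = 113.9 t
  Ingredient B: 93.78 × 0.3325 = 31.18 t
  Feed C: 952.8 × 0.5995 = 571.2 t
  Feed D: 824.6 × 0.003000 = 2.474 t
Total LOI = 718.8 t
Glass = batch − LOI = 2132 − 718.8 = 1414 t

LOI loss = 718.8 t; glass = 1414 t; yield = 66.29%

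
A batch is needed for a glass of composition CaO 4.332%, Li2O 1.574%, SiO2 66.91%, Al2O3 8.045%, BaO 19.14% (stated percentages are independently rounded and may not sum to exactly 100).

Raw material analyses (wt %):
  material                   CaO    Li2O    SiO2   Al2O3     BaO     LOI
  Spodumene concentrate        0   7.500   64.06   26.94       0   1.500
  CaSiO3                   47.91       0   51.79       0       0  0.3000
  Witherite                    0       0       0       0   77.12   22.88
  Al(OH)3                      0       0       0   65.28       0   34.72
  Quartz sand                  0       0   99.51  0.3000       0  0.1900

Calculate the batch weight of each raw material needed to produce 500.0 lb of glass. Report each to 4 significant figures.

Batch per 500.0 lb glass:
  Spodumene concentrate: 104.9 lb
  CaSiO3: 45.21 lb
  Witherite: 124.1 lb
  Al(OH)3: 17.19 lb
  Quartz sand: 245.1 lb
Total batch = 536.5 lb; LOI loss = 36.54 lb; yield = 93.19%

Values along the way appear, with 4-significant-digit rounding, when written out; the whole derivation maintains exact precision from start to finish. Every reported figure is rounded once only. The derived quantities are re-derived at full precision (totals, five oxide percentages, ignition loss, yield, net glass mass) from the batch weights for 500.0 lb of glass as they appear in the question or the answer.
The oxide mass targets at 500.0 lb glass:
  CaO: 4.332% × 500.0 = 21.66 lb
  Li2O: 1.574% × 500.0 = 7.870 lb
  SiO2: 66.91% × 500.0 = 334.6 lb
  Al2O3: 8.045% × 500.0 = 40.22 lb
  BaO: 19.14% × 500.0 = 95.70 lb
Verifying the oxide balance per the reported batch figures, on the stated basis (each sum matches its target mass inside rounding margins):
  CaO: 45.21·0.4791 = 21.66 lb (target 21.66 lb)
  Li2O: 104.9·0.07500 = 7.867 lb (target 7.870 lb)
  SiO2: 104.9·0.6406 + 45.21·0.5179 + 245.1·0.9951 = 334.5 lb (target 334.6 lb)
  Al2O3: 104.9·0.2694 + 17.19·0.6528 + 245.1·0.003000 = 40.22 lb (target 40.22 lb)
  BaO: 124.1·0.7712 = 95.71 lb (target 95.70 lb)
Glass mass check: batch Σ − ignition loss = 500.0 lb (per-oxide target masses sum to 500.0 lb; against the stated basis, 500.0 lb — differing by rounding only).
Summing the batch: Σ batch = 536.5 lb; LOI loss = Σ batch·LOI = 36.54 lb; yield, glass over the total, = 93.19%.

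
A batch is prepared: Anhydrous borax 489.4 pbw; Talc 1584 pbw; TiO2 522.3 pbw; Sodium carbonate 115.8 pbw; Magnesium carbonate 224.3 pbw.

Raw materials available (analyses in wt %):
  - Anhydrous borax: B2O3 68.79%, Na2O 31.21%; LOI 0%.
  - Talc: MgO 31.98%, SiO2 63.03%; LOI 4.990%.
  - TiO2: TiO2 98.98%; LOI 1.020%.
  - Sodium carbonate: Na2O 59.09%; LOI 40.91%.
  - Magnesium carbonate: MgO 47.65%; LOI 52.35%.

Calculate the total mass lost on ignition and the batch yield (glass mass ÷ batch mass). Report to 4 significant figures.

LOI loss = 249.2 pbw; glass = 2687 pbw; yield = 91.51%

The working math keeps full float precision end to end. In-progress results are printed rounded off to 4 significant figures between the steps — a single rounding produces every reported figure. The derived quantities, including ignition loss, net glass mass, yield, the totals, the five compositions, are re-derived from the batch weights for 2687 pbw of glass in exact precision as given in the question or the answer.
Ignition loss by material:
  Anhydrous borax: 489.4 × 0 = 0 pbw
  Talc: 1584 × 0.04990 = 79.04 pbw
  TiO2: 522.3 × 0.01020 = 5.327 pbw
  Sodium carbonate: 115.8 × 0.4091 = 47.37 pbw
  Magnesium carbonate: 224.3 × 0.5235 = 117.4 pbw
Total LOI = 249.2 pbw
Glass = batch − LOI = 2936 − 249.2 = 2687 pbw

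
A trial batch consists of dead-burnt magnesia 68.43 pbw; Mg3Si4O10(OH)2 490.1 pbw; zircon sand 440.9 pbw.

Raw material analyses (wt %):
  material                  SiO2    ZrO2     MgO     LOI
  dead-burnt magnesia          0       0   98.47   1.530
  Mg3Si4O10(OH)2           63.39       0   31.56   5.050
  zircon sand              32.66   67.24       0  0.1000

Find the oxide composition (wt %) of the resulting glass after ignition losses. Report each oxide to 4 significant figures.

Glass mass = 973.2 pbw (batch 999.4 − LOI 26.24).
Composition: SiO2 46.72%, ZrO2 30.46%, MgO 22.82%

The whole derivation runs at exact precision at every stage. In-progress results appear (rounded to four significant figures) at each printed step; exactly one rounding lands on each reported figure; derived quantities (LOI, the totals, net glass mass, the yield, three oxide percentages) are recomputed at full float precision from the weighed amounts on 973.2 pbw of glass, as written in the question or the answer.
Oxide-by-oxide delivered mass:
  SiO2: 490.1·0.6339 + 440.9·0.3266 = 454.7 pbw
  ZrO2: 440.9·0.6724 = 296.5 pbw
  MgO: 68.43·0.9847 + 490.1·0.3156 = 222.1 pbw
LOI: 68.43·0.01530 + 490.1·0.05050 + 440.9·0.001000 = 26.24 pbw
Resulting glass, batch − LOI: 999.4 − 26.24 = 973.2 pbw (the oxide masses sum to this)
each wt % is 100 × oxide ÷ glass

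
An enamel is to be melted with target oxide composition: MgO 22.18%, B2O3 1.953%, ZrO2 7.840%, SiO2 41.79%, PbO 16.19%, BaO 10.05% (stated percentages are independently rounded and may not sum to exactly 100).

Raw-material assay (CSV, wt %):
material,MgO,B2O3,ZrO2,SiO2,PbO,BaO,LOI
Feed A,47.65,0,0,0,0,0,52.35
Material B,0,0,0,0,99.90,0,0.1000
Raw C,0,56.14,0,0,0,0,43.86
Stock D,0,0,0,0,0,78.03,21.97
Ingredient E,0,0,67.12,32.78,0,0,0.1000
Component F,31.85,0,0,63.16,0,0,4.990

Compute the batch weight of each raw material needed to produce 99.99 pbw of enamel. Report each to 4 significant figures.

Each numeric step runs at exact precision in every operation; in-progress results are printed, rounded to four significant figures, across the worked steps — exactly one rounding lands on every reported value; all derived quantities are recomputed using the weight values on 99.99 pbw of glass in exact precision (LOI, yield, net glass mass, totals, six oxide percentages), exactly as shown in either problem or answer.
Oxide-by-oxide targets in 99.99 pbw enamel:
  MgO: 22.18% × 99.99 = 22.18 pbw
  B2O3: 1.953% × 99.99 = 1.953 pbw
  ZrO2: 7.840% × 99.99 = 7.839 pbw
  SiO2: 41.79% × 99.99 = 41.79 pbw
  PbO: 16.19% × 99.99 = 16.19 pbw
  BaO: 10.05% × 99.99 = 10.05 pbw
Verifying the oxide balance per the reported batch figures, against the basis in use (sums match the target masses modulo rounding of the values):
  MgO: 6.373·0.4765 + 60.10·0.3185 = 22.18 pbw (target 22.18 pbw)
  B2O3: 3.478·0.5614 = 1.953 pbw (target 1.953 pbw)
  ZrO2: 11.68·0.6712 = 7.840 pbw (target 7.839 pbw)
  SiO2: 11.68·0.3278 + 60.10·0.6316 = 41.79 pbw (target 41.79 pbw)
  PbO: 16.20·0.9990 = 16.18 pbw (target 16.19 pbw)
  BaO: 12.88·0.7803 = 10.05 pbw (target 10.05 pbw)
Consistency of the glass mass: net batch after ignition = 99.99 pbw (oxide target masses add up to 99.99 pbw; versus the stated basis of 99.99 pbw — any gap is answer rounding).
Batch total: Σ batch = 110.7 pbw; ignition loss, Σ(batch × LOI) = 10.72 pbw; yield = glass ÷ total batch = 90.32%.

Batch per 99.99 pbw enamel:
  Feed A: 6.373 pbw
  Material B: 16.20 pbw
  Raw C: 3.478 pbw
  Stock D: 12.88 pbw
  Ingredient E: 11.68 pbw
  Component F: 60.10 pbw
Total batch = 110.7 pbw; LOI loss = 10.72 pbw; yield = 90.32%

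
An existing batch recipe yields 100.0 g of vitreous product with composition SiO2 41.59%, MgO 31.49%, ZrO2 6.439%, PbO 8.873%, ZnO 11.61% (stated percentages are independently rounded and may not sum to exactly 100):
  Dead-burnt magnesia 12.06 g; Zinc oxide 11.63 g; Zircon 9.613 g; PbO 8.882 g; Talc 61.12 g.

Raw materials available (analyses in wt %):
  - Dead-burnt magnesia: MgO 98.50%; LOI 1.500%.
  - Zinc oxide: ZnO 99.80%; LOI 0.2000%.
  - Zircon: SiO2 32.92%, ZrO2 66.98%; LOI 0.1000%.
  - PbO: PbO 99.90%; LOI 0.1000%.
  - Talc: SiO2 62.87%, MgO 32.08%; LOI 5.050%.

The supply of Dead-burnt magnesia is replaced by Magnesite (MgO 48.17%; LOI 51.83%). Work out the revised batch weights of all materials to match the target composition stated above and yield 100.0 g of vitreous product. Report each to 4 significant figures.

Working values appear (rounded to four significant figures) on the page. Full float precision is kept end to end — each reported figure is rounded once only — all derived quantities, which include the totals, the five compositions, ignition loss, glass mass, yield, are re-derived at exact precision, as set out in either problem or answer, using the weight values for 100.0 g of glass.
Target masses of each oxide per 100.0 g vitreous product:
  SiO2: 41.59% × 100.0 = 41.59 g
  MgO: 31.49% × 100.0 = 31.49 g
  ZrO2: 6.439% × 100.0 = 6.439 g
  PbO: 8.873% × 100.0 = 8.873 g
  ZnO: 11.61% × 100.0 = 11.61 g
Balance tally, oxide-wise, with the batch weights as given, on the stated basis (every target is met by its sum net of answer rounding effects):
  SiO2: 9.613·0.3292 + 61.12·0.6287 = 41.59 g (target 41.59 g)
  MgO: 24.67·0.4817 + 61.12·0.3208 = 31.49 g (target 31.49 g)
  ZrO2: 9.613·0.6698 = 6.439 g (target 6.439 g)
  PbO: 8.882·0.9990 = 8.873 g (target 8.873 g)
  ZnO: 11.63·0.9980 = 11.61 g (target 11.61 g)
Mass balance on the glass: batch Σ − ignition loss = 100.0 g (the targets, summed, come to 100.0 g; stated basis 100.0 g — a pure rounding effect).
Batch total: Σ batch = 115.9 g; Σ batch·LOI gives LOI loss = 15.91 g; as yield: glass ÷ batch → 86.27%.

Revised batch per 100.0 g vitreous product:
  Magnesite: 24.67 g
  Zinc oxide: 11.63 g
  Zircon: 9.613 g
  PbO: 8.882 g
  Talc: 61.12 g
Total batch = 115.9 g; LOI loss = 15.91 g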